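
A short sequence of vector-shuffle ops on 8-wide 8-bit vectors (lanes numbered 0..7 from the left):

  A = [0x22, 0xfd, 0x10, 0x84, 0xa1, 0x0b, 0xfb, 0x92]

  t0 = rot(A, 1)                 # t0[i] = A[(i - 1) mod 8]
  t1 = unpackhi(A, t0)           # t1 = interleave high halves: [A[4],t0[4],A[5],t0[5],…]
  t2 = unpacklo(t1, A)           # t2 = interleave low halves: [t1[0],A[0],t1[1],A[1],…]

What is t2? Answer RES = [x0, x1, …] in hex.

  t0: 92 22 fd 10 84 a1 0b fb
  t1: a1 84 0b a1 fb 0b 92 fb
  t2: a1 22 84 fd 0b 10 a1 84

RES = [0xa1, 0x22, 0x84, 0xfd, 0x0b, 0x10, 0xa1, 0x84]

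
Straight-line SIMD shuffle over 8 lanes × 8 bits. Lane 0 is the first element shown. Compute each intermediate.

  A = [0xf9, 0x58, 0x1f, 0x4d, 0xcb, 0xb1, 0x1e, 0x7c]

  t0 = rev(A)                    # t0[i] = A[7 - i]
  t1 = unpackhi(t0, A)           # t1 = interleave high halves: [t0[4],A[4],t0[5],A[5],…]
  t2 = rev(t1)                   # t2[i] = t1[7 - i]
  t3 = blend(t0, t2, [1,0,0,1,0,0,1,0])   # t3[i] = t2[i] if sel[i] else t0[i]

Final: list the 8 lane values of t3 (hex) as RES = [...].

  t0: 7c 1e b1 cb 4d 1f 58 f9
  t1: 4d cb 1f b1 58 1e f9 7c
  t2: 7c f9 1e 58 b1 1f cb 4d
  t3: 7c 1e b1 58 4d 1f cb f9

RES = [0x7c, 0x1e, 0xb1, 0x58, 0x4d, 0x1f, 0xcb, 0xf9]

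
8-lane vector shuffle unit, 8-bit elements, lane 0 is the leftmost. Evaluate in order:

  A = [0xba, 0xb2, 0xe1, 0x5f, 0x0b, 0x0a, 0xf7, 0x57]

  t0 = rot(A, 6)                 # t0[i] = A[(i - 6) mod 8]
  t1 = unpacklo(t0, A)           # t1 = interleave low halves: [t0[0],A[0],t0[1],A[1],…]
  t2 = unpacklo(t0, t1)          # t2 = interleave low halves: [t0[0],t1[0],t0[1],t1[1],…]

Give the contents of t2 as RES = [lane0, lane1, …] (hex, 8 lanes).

  t0: e1 5f 0b 0a f7 57 ba b2
  t1: e1 ba 5f b2 0b e1 0a 5f
  t2: e1 e1 5f ba 0b 5f 0a b2

RES = [0xe1, 0xe1, 0x5f, 0xba, 0x0b, 0x5f, 0x0a, 0xb2]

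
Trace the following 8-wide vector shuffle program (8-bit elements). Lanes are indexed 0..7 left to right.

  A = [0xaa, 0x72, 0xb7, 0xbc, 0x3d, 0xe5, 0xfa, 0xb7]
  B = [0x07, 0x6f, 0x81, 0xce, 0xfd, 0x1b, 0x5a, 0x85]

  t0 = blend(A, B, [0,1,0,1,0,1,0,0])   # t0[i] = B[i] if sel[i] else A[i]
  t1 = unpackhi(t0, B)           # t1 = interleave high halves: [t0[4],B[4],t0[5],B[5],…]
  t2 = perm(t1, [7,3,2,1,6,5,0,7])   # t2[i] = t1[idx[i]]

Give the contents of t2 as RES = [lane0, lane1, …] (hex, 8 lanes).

RES = [ 0x85  0x1b  0x1b  0xfd  0xb7  0x5a  0x3d  0x85 ]

  t0: aa 6f b7 ce 3d 1b fa b7
  t1: 3d fd 1b 1b fa 5a b7 85
  t2: 85 1b 1b fd b7 5a 3d 85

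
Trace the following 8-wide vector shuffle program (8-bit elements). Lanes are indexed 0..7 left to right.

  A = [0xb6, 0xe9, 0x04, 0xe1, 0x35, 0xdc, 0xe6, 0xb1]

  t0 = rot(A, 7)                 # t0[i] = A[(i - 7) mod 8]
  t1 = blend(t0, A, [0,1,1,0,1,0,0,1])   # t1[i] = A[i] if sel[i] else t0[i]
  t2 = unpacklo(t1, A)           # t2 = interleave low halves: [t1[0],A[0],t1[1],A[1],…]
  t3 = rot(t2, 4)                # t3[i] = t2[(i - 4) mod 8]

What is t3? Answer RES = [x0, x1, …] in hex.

  t0: e9 04 e1 35 dc e6 b1 b6
  t1: e9 e9 04 35 35 e6 b1 b1
  t2: e9 b6 e9 e9 04 04 35 e1
  t3: 04 04 35 e1 e9 b6 e9 e9

RES = [0x04, 0x04, 0x35, 0xe1, 0xe9, 0xb6, 0xe9, 0xe9]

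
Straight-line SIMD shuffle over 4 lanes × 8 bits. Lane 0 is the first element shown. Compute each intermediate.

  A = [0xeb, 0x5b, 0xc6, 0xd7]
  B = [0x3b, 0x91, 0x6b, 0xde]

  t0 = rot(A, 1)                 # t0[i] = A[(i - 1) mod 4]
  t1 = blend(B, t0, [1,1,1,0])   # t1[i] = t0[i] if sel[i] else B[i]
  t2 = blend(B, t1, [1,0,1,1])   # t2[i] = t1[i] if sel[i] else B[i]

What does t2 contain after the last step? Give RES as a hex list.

  t0: d7 eb 5b c6
  t1: d7 eb 5b de
  t2: d7 91 5b de

RES = [ 0xd7  0x91  0x5b  0xde ]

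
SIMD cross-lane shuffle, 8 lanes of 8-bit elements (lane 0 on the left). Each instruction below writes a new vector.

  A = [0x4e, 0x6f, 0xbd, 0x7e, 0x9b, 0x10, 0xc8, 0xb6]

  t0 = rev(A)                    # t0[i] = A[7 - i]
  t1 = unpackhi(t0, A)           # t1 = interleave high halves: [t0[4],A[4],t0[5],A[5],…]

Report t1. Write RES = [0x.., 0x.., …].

RES = [0x7e, 0x9b, 0xbd, 0x10, 0x6f, 0xc8, 0x4e, 0xb6]

→ t0 |b6|c8|10|9b|7e|bd|6f|4e|
→ t1 |7e|9b|bd|10|6f|c8|4e|b6|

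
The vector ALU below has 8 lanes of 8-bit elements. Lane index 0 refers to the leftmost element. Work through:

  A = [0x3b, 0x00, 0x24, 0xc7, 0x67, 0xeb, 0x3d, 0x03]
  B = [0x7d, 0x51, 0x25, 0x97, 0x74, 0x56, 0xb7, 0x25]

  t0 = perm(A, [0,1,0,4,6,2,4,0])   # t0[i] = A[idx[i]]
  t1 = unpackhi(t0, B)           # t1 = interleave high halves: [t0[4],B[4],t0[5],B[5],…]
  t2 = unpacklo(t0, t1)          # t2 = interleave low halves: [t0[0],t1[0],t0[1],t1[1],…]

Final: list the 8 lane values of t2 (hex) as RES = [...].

RES = [ 0x3b  0x3d  0x00  0x74  0x3b  0x24  0x67  0x56 ]

t0 = [0x3b, 0x00, 0x3b, 0x67, 0x3d, 0x24, 0x67, 0x3b]
t1 = [0x3d, 0x74, 0x24, 0x56, 0x67, 0xb7, 0x3b, 0x25]
t2 = [0x3b, 0x3d, 0x00, 0x74, 0x3b, 0x24, 0x67, 0x56]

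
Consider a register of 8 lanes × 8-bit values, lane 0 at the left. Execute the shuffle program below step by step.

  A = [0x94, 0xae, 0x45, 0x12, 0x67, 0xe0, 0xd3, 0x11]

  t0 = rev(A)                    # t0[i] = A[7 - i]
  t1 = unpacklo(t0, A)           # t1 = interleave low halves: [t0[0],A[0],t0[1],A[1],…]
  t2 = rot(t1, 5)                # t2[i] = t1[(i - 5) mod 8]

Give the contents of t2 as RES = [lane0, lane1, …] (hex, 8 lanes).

→ t0 |11|d3|e0|67|12|45|ae|94|
→ t1 |11|94|d3|ae|e0|45|67|12|
→ t2 |ae|e0|45|67|12|11|94|d3|

RES = [ 0xae  0xe0  0x45  0x67  0x12  0x11  0x94  0xd3 ]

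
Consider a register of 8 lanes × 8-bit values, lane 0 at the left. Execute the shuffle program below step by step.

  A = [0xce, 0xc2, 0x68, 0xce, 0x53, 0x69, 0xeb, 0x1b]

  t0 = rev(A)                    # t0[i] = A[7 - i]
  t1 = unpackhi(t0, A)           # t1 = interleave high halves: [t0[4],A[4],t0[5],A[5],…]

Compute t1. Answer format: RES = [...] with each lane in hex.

RES = [0xce, 0x53, 0x68, 0x69, 0xc2, 0xeb, 0xce, 0x1b]

  t0: 1b eb 69 53 ce 68 c2 ce
  t1: ce 53 68 69 c2 eb ce 1b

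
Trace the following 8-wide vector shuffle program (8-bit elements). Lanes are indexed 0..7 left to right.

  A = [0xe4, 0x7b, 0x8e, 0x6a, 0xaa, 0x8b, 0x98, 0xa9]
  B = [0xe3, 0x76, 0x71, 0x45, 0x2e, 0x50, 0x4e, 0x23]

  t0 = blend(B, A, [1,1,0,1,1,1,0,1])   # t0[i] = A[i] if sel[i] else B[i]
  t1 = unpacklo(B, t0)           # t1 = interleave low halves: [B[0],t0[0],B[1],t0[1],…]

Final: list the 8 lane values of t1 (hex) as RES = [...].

t0 = [0xe4, 0x7b, 0x71, 0x6a, 0xaa, 0x8b, 0x4e, 0xa9]
t1 = [0xe3, 0xe4, 0x76, 0x7b, 0x71, 0x71, 0x45, 0x6a]

RES = [ 0xe3  0xe4  0x76  0x7b  0x71  0x71  0x45  0x6a ]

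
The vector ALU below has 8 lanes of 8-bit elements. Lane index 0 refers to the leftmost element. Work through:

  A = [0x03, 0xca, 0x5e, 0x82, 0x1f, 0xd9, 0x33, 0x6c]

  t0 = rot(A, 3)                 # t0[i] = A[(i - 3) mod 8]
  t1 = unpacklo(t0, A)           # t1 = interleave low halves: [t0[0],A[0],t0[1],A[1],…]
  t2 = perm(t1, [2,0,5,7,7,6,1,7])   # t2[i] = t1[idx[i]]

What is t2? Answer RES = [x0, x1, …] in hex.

  t0: d9 33 6c 03 ca 5e 82 1f
  t1: d9 03 33 ca 6c 5e 03 82
  t2: 33 d9 5e 82 82 03 03 82

RES = [ 0x33  0xd9  0x5e  0x82  0x82  0x03  0x03  0x82 ]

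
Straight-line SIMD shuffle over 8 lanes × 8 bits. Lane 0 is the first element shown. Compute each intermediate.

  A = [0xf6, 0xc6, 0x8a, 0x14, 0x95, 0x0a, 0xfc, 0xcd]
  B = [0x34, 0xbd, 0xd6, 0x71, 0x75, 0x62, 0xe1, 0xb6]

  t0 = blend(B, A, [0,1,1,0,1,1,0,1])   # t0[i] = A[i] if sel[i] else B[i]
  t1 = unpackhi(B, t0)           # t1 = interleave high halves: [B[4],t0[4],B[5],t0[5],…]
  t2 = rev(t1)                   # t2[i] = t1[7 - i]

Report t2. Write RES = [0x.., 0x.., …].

RES = [ 0xcd  0xb6  0xe1  0xe1  0x0a  0x62  0x95  0x75 ]

  t0: 34 c6 8a 71 95 0a e1 cd
  t1: 75 95 62 0a e1 e1 b6 cd
  t2: cd b6 e1 e1 0a 62 95 75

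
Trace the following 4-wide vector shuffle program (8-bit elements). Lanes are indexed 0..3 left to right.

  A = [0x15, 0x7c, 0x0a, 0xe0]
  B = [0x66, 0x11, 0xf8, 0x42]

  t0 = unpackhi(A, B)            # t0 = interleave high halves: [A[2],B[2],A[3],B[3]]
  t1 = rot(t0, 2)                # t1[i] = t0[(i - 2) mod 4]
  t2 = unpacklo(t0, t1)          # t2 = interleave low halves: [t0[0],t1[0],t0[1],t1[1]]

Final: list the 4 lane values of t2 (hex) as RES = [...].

→ t0 |0a|f8|e0|42|
→ t1 |e0|42|0a|f8|
→ t2 |0a|e0|f8|42|

RES = [0x0a, 0xe0, 0xf8, 0x42]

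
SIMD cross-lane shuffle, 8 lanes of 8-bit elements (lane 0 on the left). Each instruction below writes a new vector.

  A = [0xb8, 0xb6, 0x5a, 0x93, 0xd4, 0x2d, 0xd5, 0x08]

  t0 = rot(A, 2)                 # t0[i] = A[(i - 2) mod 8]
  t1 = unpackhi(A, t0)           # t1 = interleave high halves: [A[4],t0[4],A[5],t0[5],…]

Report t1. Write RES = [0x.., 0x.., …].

RES = [ 0xd4  0x5a  0x2d  0x93  0xd5  0xd4  0x08  0x2d ]

→ t0 |d5|08|b8|b6|5a|93|d4|2d|
→ t1 |d4|5a|2d|93|d5|d4|08|2d|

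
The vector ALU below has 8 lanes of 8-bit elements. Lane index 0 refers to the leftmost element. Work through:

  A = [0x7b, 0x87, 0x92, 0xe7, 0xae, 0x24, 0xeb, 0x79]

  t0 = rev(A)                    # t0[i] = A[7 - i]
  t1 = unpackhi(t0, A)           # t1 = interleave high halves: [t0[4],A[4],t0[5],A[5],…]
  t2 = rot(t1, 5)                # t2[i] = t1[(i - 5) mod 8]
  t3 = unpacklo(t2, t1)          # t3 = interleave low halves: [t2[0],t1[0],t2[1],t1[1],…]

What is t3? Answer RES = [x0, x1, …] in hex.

→ t0 |79|eb|24|ae|e7|92|87|7b|
→ t1 |e7|ae|92|24|87|eb|7b|79|
→ t2 |24|87|eb|7b|79|e7|ae|92|
→ t3 |24|e7|87|ae|eb|92|7b|24|

RES = [ 0x24  0xe7  0x87  0xae  0xeb  0x92  0x7b  0x24 ]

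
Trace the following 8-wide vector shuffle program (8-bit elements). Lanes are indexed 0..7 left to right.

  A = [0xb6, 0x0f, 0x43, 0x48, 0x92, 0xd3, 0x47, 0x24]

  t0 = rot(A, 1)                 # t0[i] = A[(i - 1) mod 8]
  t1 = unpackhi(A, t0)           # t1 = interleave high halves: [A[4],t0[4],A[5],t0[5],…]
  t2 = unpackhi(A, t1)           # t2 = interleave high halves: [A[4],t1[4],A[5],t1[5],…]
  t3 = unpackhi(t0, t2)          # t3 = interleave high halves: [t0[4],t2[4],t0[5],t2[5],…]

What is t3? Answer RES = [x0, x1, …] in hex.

  t0: 24 b6 0f 43 48 92 d3 47
  t1: 92 48 d3 92 47 d3 24 47
  t2: 92 47 d3 d3 47 24 24 47
  t3: 48 47 92 24 d3 24 47 47

RES = [0x48, 0x47, 0x92, 0x24, 0xd3, 0x24, 0x47, 0x47]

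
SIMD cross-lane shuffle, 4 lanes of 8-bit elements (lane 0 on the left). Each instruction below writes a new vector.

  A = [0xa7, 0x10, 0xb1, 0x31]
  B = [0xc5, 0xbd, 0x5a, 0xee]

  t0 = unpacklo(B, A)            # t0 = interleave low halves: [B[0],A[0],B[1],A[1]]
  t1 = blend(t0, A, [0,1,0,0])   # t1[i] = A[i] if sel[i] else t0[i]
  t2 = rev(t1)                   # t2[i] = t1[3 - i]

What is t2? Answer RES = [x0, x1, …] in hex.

RES = [ 0x10  0xbd  0x10  0xc5 ]

t0 = [0xc5, 0xa7, 0xbd, 0x10]
t1 = [0xc5, 0x10, 0xbd, 0x10]
t2 = [0x10, 0xbd, 0x10, 0xc5]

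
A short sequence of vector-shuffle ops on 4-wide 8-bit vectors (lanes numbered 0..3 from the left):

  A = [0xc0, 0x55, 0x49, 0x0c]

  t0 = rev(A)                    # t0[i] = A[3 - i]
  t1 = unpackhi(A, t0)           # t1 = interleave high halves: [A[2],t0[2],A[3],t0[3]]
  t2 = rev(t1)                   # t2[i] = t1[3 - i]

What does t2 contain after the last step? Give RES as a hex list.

  t0: 0c 49 55 c0
  t1: 49 55 0c c0
  t2: c0 0c 55 49

RES = [0xc0, 0x0c, 0x55, 0x49]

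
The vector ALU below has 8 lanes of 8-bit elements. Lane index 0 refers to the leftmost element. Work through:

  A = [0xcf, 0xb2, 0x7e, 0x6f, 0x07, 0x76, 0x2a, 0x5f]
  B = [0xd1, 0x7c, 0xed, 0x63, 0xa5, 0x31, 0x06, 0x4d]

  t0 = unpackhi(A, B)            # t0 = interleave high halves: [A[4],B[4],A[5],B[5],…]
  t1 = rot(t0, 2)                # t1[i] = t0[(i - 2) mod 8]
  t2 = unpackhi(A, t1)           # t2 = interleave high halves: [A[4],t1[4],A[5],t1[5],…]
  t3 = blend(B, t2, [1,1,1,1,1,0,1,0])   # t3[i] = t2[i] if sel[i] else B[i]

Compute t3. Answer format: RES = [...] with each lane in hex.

  t0: 07 a5 76 31 2a 06 5f 4d
  t1: 5f 4d 07 a5 76 31 2a 06
  t2: 07 76 76 31 2a 2a 5f 06
  t3: 07 76 76 31 2a 31 5f 4d

RES = [0x07, 0x76, 0x76, 0x31, 0x2a, 0x31, 0x5f, 0x4d]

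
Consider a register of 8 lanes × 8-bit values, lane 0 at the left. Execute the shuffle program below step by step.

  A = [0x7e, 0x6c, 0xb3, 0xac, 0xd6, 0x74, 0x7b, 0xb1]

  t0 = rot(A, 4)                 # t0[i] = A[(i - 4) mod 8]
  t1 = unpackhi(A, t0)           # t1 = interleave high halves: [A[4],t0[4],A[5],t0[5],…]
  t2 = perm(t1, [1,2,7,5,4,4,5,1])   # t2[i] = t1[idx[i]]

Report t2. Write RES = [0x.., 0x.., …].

RES = [ 0x7e  0x74  0xac  0xb3  0x7b  0x7b  0xb3  0x7e ]

→ t0 |d6|74|7b|b1|7e|6c|b3|ac|
→ t1 |d6|7e|74|6c|7b|b3|b1|ac|
→ t2 |7e|74|ac|b3|7b|7b|b3|7e|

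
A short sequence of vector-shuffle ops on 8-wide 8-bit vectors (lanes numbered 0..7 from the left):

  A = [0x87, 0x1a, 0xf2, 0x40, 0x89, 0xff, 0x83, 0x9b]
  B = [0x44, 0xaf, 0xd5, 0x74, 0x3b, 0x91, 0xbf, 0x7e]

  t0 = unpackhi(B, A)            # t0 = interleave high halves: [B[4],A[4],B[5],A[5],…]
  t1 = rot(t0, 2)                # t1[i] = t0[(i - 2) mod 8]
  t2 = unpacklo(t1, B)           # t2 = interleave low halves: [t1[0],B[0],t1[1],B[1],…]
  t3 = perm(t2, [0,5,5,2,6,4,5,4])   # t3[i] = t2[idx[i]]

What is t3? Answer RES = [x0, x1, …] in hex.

RES = [ 0x7e  0xd5  0xd5  0x9b  0x89  0x3b  0xd5  0x3b ]

→ t0 |3b|89|91|ff|bf|83|7e|9b|
→ t1 |7e|9b|3b|89|91|ff|bf|83|
→ t2 |7e|44|9b|af|3b|d5|89|74|
→ t3 |7e|d5|d5|9b|89|3b|d5|3b|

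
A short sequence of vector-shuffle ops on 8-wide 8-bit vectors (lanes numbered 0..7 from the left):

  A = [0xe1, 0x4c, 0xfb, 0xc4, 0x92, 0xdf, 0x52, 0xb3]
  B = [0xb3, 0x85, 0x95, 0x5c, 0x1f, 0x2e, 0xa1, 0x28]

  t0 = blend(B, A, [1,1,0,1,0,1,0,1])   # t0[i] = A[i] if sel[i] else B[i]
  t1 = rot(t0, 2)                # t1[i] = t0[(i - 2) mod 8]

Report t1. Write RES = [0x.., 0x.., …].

RES = [ 0xa1  0xb3  0xe1  0x4c  0x95  0xc4  0x1f  0xdf ]

→ t0 |e1|4c|95|c4|1f|df|a1|b3|
→ t1 |a1|b3|e1|4c|95|c4|1f|df|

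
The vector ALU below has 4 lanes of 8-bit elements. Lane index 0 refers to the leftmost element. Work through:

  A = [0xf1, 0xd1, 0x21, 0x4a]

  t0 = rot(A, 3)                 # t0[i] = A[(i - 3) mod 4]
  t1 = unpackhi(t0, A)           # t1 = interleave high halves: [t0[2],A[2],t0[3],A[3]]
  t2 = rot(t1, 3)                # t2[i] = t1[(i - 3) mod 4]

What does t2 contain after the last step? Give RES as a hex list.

→ t0 |d1|21|4a|f1|
→ t1 |4a|21|f1|4a|
→ t2 |21|f1|4a|4a|

RES = [0x21, 0xf1, 0x4a, 0x4a]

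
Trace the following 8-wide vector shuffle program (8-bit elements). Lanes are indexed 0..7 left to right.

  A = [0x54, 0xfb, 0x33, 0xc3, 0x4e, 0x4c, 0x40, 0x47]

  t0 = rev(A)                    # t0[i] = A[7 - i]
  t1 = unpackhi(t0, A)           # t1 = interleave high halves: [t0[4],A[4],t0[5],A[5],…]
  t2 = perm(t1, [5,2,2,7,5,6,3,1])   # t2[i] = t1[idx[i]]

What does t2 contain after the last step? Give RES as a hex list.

t0 = [0x47, 0x40, 0x4c, 0x4e, 0xc3, 0x33, 0xfb, 0x54]
t1 = [0xc3, 0x4e, 0x33, 0x4c, 0xfb, 0x40, 0x54, 0x47]
t2 = [0x40, 0x33, 0x33, 0x47, 0x40, 0x54, 0x4c, 0x4e]

RES = [0x40, 0x33, 0x33, 0x47, 0x40, 0x54, 0x4c, 0x4e]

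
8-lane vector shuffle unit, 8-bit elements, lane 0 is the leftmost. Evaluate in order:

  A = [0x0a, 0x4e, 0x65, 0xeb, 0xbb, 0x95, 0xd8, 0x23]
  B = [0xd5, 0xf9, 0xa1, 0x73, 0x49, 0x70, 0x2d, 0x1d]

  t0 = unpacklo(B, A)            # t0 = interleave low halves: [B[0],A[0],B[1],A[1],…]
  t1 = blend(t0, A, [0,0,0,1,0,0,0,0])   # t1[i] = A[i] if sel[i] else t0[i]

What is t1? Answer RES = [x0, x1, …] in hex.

RES = [ 0xd5  0x0a  0xf9  0xeb  0xa1  0x65  0x73  0xeb ]

  t0: d5 0a f9 4e a1 65 73 eb
  t1: d5 0a f9 eb a1 65 73 eb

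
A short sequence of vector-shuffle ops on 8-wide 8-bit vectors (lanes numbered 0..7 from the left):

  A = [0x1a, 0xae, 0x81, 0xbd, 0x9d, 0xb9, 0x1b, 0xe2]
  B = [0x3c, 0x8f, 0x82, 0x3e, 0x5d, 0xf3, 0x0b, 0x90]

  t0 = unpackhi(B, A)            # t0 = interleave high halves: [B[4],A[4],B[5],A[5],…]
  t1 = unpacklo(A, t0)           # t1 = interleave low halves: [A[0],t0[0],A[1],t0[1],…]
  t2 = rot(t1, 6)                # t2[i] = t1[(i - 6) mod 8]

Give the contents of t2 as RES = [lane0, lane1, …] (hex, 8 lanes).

t0 = [0x5d, 0x9d, 0xf3, 0xb9, 0x0b, 0x1b, 0x90, 0xe2]
t1 = [0x1a, 0x5d, 0xae, 0x9d, 0x81, 0xf3, 0xbd, 0xb9]
t2 = [0xae, 0x9d, 0x81, 0xf3, 0xbd, 0xb9, 0x1a, 0x5d]

RES = [0xae, 0x9d, 0x81, 0xf3, 0xbd, 0xb9, 0x1a, 0x5d]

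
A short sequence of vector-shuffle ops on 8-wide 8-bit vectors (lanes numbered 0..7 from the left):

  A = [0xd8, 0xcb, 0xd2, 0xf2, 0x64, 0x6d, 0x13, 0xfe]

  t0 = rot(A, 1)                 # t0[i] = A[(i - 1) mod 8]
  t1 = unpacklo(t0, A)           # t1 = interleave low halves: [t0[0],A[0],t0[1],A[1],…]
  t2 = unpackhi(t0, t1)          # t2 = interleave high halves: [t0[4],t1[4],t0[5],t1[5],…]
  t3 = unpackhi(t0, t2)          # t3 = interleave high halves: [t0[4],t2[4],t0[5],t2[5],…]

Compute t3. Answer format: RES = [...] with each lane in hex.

  t0: fe d8 cb d2 f2 64 6d 13
  t1: fe d8 d8 cb cb d2 d2 f2
  t2: f2 cb 64 d2 6d d2 13 f2
  t3: f2 6d 64 d2 6d 13 13 f2

RES = [0xf2, 0x6d, 0x64, 0xd2, 0x6d, 0x13, 0x13, 0xf2]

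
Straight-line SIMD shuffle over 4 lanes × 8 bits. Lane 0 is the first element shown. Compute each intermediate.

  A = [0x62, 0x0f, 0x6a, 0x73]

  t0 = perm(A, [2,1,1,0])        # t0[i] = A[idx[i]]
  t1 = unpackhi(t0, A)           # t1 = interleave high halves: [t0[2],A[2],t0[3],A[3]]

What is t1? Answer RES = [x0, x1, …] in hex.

→ t0 |6a|0f|0f|62|
→ t1 |0f|6a|62|73|

RES = [ 0x0f  0x6a  0x62  0x73 ]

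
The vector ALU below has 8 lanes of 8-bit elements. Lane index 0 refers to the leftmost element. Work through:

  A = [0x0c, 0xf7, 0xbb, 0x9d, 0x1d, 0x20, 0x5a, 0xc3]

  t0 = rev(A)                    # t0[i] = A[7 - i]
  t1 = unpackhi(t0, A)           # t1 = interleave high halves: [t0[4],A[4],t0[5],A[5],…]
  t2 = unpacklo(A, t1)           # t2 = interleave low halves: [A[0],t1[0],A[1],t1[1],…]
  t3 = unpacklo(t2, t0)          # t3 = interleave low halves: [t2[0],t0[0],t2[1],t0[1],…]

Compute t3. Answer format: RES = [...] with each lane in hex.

RES = [0x0c, 0xc3, 0x9d, 0x5a, 0xf7, 0x20, 0x1d, 0x1d]

t0 = [0xc3, 0x5a, 0x20, 0x1d, 0x9d, 0xbb, 0xf7, 0x0c]
t1 = [0x9d, 0x1d, 0xbb, 0x20, 0xf7, 0x5a, 0x0c, 0xc3]
t2 = [0x0c, 0x9d, 0xf7, 0x1d, 0xbb, 0xbb, 0x9d, 0x20]
t3 = [0x0c, 0xc3, 0x9d, 0x5a, 0xf7, 0x20, 0x1d, 0x1d]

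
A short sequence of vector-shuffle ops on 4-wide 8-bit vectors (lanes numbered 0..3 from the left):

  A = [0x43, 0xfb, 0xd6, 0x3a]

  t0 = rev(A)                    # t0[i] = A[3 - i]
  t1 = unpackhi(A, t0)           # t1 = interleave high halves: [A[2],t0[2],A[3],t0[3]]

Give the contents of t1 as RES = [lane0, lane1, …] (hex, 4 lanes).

  t0: 3a d6 fb 43
  t1: d6 fb 3a 43

RES = [0xd6, 0xfb, 0x3a, 0x43]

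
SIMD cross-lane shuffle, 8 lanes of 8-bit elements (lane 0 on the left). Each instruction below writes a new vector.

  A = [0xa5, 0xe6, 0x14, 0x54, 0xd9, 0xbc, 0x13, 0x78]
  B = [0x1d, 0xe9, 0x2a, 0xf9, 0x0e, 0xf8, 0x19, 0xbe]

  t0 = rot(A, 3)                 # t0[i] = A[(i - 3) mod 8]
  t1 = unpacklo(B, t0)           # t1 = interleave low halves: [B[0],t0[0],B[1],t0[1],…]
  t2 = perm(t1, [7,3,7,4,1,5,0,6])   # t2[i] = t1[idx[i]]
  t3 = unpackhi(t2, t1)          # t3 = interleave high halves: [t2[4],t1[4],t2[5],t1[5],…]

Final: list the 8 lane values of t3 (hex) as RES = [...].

RES = [0xbc, 0x2a, 0x78, 0x78, 0x1d, 0xf9, 0xf9, 0xa5]

→ t0 |bc|13|78|a5|e6|14|54|d9|
→ t1 |1d|bc|e9|13|2a|78|f9|a5|
→ t2 |a5|13|a5|2a|bc|78|1d|f9|
→ t3 |bc|2a|78|78|1d|f9|f9|a5|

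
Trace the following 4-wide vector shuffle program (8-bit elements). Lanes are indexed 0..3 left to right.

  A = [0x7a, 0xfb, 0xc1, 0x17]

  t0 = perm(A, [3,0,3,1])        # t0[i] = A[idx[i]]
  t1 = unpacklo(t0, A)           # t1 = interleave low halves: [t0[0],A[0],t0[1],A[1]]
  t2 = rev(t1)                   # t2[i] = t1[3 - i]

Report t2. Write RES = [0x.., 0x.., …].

→ t0 |17|7a|17|fb|
→ t1 |17|7a|7a|fb|
→ t2 |fb|7a|7a|17|

RES = [0xfb, 0x7a, 0x7a, 0x17]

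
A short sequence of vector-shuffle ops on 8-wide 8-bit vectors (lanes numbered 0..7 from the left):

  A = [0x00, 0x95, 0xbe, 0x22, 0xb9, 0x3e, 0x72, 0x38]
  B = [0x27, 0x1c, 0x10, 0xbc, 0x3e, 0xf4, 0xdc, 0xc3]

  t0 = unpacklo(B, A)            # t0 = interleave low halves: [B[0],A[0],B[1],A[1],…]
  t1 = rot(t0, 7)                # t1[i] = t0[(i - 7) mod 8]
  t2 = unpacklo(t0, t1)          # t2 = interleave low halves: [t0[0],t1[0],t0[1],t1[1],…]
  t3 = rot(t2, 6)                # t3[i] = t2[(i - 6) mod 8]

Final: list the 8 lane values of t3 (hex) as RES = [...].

RES = [0x00, 0x1c, 0x1c, 0x95, 0x95, 0x10, 0x27, 0x00]

  t0: 27 00 1c 95 10 be bc 22
  t1: 00 1c 95 10 be bc 22 27
  t2: 27 00 00 1c 1c 95 95 10
  t3: 00 1c 1c 95 95 10 27 00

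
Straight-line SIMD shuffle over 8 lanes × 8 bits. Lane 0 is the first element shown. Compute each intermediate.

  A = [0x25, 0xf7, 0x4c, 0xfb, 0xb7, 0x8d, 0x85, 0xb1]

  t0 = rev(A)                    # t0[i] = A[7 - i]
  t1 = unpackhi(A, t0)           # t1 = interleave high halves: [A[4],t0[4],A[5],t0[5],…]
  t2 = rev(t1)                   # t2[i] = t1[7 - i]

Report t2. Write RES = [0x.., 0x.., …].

RES = [ 0x25  0xb1  0xf7  0x85  0x4c  0x8d  0xfb  0xb7 ]

t0 = [0xb1, 0x85, 0x8d, 0xb7, 0xfb, 0x4c, 0xf7, 0x25]
t1 = [0xb7, 0xfb, 0x8d, 0x4c, 0x85, 0xf7, 0xb1, 0x25]
t2 = [0x25, 0xb1, 0xf7, 0x85, 0x4c, 0x8d, 0xfb, 0xb7]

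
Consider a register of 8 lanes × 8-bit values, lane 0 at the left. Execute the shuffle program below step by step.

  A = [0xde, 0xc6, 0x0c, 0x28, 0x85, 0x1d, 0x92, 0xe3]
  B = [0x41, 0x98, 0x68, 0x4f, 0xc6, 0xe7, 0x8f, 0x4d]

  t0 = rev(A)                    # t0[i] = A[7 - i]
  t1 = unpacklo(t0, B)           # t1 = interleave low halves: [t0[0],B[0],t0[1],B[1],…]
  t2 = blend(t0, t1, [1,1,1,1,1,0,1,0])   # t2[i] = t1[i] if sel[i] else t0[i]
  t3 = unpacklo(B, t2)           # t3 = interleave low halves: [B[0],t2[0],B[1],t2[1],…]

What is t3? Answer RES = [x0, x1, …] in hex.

RES = [ 0x41  0xe3  0x98  0x41  0x68  0x92  0x4f  0x98 ]

t0 = [0xe3, 0x92, 0x1d, 0x85, 0x28, 0x0c, 0xc6, 0xde]
t1 = [0xe3, 0x41, 0x92, 0x98, 0x1d, 0x68, 0x85, 0x4f]
t2 = [0xe3, 0x41, 0x92, 0x98, 0x1d, 0x0c, 0x85, 0xde]
t3 = [0x41, 0xe3, 0x98, 0x41, 0x68, 0x92, 0x4f, 0x98]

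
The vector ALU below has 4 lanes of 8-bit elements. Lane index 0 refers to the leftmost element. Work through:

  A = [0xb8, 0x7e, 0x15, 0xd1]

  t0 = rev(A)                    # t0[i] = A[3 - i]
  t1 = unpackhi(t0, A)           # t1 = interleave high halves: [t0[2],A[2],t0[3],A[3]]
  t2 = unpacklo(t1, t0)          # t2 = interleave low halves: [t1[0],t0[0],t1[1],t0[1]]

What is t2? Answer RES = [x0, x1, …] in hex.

→ t0 |d1|15|7e|b8|
→ t1 |7e|15|b8|d1|
→ t2 |7e|d1|15|15|

RES = [0x7e, 0xd1, 0x15, 0x15]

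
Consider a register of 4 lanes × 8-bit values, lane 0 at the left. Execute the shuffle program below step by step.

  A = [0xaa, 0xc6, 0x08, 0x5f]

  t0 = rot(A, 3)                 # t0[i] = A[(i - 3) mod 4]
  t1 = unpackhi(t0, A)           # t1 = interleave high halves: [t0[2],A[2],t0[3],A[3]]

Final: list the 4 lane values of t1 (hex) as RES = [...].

t0 = [0xc6, 0x08, 0x5f, 0xaa]
t1 = [0x5f, 0x08, 0xaa, 0x5f]

RES = [0x5f, 0x08, 0xaa, 0x5f]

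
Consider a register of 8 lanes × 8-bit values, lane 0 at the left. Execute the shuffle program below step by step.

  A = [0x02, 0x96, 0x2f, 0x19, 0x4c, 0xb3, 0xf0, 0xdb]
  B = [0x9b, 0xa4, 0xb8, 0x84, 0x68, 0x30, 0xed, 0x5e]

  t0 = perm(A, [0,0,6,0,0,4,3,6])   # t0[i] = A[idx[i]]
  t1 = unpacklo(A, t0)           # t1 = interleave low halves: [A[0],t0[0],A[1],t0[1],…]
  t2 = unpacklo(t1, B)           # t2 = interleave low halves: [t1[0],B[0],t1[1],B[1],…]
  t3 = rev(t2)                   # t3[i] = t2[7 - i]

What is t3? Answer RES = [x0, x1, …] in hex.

  t0: 02 02 f0 02 02 4c 19 f0
  t1: 02 02 96 02 2f f0 19 02
  t2: 02 9b 02 a4 96 b8 02 84
  t3: 84 02 b8 96 a4 02 9b 02

RES = [ 0x84  0x02  0xb8  0x96  0xa4  0x02  0x9b  0x02 ]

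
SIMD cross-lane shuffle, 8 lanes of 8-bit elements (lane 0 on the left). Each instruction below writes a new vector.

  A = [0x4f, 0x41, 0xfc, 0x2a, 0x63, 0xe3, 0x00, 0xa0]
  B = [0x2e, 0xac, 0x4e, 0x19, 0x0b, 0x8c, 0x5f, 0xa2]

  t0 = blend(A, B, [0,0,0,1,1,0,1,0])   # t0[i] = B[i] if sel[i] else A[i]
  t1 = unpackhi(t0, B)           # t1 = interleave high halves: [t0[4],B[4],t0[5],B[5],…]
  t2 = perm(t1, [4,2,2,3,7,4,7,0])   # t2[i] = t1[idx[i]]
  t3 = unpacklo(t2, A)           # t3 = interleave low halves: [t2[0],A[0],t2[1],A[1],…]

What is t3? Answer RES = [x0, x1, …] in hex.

  t0: 4f 41 fc 19 0b e3 5f a0
  t1: 0b 0b e3 8c 5f 5f a0 a2
  t2: 5f e3 e3 8c a2 5f a2 0b
  t3: 5f 4f e3 41 e3 fc 8c 2a

RES = [0x5f, 0x4f, 0xe3, 0x41, 0xe3, 0xfc, 0x8c, 0x2a]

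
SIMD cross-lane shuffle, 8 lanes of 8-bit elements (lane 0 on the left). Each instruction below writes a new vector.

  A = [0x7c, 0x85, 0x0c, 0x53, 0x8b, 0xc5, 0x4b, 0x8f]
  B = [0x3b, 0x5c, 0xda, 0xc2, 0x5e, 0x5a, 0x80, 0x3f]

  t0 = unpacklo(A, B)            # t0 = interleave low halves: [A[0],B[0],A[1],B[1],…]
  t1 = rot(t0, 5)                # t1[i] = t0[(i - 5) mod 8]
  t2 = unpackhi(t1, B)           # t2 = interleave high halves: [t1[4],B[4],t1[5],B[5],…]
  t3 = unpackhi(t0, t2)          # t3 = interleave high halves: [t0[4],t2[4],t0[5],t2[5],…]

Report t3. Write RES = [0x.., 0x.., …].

RES = [0x0c, 0x3b, 0xda, 0x80, 0x53, 0x85, 0xc2, 0x3f]

t0 = [0x7c, 0x3b, 0x85, 0x5c, 0x0c, 0xda, 0x53, 0xc2]
t1 = [0x5c, 0x0c, 0xda, 0x53, 0xc2, 0x7c, 0x3b, 0x85]
t2 = [0xc2, 0x5e, 0x7c, 0x5a, 0x3b, 0x80, 0x85, 0x3f]
t3 = [0x0c, 0x3b, 0xda, 0x80, 0x53, 0x85, 0xc2, 0x3f]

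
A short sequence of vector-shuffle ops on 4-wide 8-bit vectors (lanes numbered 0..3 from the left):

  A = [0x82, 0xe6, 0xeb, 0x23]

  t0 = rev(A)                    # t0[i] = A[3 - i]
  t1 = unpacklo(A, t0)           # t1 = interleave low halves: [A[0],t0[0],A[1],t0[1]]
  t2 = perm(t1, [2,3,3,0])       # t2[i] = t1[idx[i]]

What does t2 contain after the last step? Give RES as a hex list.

→ t0 |23|eb|e6|82|
→ t1 |82|23|e6|eb|
→ t2 |e6|eb|eb|82|

RES = [ 0xe6  0xeb  0xeb  0x82 ]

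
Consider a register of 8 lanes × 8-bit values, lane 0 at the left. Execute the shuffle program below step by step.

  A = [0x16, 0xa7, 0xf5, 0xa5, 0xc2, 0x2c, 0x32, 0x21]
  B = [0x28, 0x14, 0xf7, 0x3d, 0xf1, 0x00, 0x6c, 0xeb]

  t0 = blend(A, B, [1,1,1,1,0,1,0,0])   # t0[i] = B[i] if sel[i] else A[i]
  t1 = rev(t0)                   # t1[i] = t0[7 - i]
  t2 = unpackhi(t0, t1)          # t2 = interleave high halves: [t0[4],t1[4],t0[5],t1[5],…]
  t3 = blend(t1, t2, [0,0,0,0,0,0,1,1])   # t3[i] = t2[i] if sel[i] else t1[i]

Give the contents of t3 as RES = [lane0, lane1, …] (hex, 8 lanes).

RES = [0x21, 0x32, 0x00, 0xc2, 0x3d, 0xf7, 0x21, 0x28]

t0 = [0x28, 0x14, 0xf7, 0x3d, 0xc2, 0x00, 0x32, 0x21]
t1 = [0x21, 0x32, 0x00, 0xc2, 0x3d, 0xf7, 0x14, 0x28]
t2 = [0xc2, 0x3d, 0x00, 0xf7, 0x32, 0x14, 0x21, 0x28]
t3 = [0x21, 0x32, 0x00, 0xc2, 0x3d, 0xf7, 0x21, 0x28]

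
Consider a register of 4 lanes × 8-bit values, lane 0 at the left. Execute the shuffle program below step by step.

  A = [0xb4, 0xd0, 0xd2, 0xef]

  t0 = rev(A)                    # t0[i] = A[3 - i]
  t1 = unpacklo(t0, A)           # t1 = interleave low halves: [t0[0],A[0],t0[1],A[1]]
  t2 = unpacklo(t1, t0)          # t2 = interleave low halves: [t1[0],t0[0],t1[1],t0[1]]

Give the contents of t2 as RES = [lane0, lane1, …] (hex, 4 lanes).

RES = [ 0xef  0xef  0xb4  0xd2 ]

→ t0 |ef|d2|d0|b4|
→ t1 |ef|b4|d2|d0|
→ t2 |ef|ef|b4|d2|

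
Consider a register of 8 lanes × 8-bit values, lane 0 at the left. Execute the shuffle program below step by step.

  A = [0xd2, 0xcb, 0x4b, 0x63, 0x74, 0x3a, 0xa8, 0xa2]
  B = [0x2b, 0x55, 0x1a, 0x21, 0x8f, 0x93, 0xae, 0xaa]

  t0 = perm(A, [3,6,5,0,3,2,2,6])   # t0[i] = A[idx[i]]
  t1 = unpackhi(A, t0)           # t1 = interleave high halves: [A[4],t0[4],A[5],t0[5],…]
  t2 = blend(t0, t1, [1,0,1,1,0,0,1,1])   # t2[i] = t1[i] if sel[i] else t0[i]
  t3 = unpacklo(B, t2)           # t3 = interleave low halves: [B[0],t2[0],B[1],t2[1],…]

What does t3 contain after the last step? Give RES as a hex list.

t0 = [0x63, 0xa8, 0x3a, 0xd2, 0x63, 0x4b, 0x4b, 0xa8]
t1 = [0x74, 0x63, 0x3a, 0x4b, 0xa8, 0x4b, 0xa2, 0xa8]
t2 = [0x74, 0xa8, 0x3a, 0x4b, 0x63, 0x4b, 0xa2, 0xa8]
t3 = [0x2b, 0x74, 0x55, 0xa8, 0x1a, 0x3a, 0x21, 0x4b]

RES = [ 0x2b  0x74  0x55  0xa8  0x1a  0x3a  0x21  0x4b ]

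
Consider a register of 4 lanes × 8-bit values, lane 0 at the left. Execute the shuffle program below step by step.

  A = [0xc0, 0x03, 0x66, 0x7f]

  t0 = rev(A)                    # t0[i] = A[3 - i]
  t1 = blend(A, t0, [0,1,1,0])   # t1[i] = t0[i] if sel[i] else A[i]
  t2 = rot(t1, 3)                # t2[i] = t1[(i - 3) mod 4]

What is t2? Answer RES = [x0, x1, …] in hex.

t0 = [0x7f, 0x66, 0x03, 0xc0]
t1 = [0xc0, 0x66, 0x03, 0x7f]
t2 = [0x66, 0x03, 0x7f, 0xc0]

RES = [ 0x66  0x03  0x7f  0xc0 ]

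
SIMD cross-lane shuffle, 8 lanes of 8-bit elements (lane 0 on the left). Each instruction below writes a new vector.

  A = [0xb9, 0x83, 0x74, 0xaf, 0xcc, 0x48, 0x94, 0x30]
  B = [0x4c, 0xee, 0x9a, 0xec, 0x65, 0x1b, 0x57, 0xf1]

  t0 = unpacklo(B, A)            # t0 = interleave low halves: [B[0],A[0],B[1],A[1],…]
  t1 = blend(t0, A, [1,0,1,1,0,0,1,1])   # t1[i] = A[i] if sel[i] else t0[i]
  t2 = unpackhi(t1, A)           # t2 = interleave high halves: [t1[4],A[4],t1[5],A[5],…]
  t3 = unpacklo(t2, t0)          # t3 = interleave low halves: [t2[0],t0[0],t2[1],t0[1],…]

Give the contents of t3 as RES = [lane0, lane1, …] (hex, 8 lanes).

t0 = [0x4c, 0xb9, 0xee, 0x83, 0x9a, 0x74, 0xec, 0xaf]
t1 = [0xb9, 0xb9, 0x74, 0xaf, 0x9a, 0x74, 0x94, 0x30]
t2 = [0x9a, 0xcc, 0x74, 0x48, 0x94, 0x94, 0x30, 0x30]
t3 = [0x9a, 0x4c, 0xcc, 0xb9, 0x74, 0xee, 0x48, 0x83]

RES = [ 0x9a  0x4c  0xcc  0xb9  0x74  0xee  0x48  0x83 ]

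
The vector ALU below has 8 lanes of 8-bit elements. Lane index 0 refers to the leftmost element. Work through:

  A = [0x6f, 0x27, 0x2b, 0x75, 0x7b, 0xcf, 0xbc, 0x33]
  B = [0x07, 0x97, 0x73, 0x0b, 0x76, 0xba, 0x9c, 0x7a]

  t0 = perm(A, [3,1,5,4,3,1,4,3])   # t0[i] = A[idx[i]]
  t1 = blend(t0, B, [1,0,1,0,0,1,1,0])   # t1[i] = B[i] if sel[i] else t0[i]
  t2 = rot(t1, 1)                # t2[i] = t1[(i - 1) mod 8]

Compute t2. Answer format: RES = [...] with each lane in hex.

RES = [0x75, 0x07, 0x27, 0x73, 0x7b, 0x75, 0xba, 0x9c]

t0 = [0x75, 0x27, 0xcf, 0x7b, 0x75, 0x27, 0x7b, 0x75]
t1 = [0x07, 0x27, 0x73, 0x7b, 0x75, 0xba, 0x9c, 0x75]
t2 = [0x75, 0x07, 0x27, 0x73, 0x7b, 0x75, 0xba, 0x9c]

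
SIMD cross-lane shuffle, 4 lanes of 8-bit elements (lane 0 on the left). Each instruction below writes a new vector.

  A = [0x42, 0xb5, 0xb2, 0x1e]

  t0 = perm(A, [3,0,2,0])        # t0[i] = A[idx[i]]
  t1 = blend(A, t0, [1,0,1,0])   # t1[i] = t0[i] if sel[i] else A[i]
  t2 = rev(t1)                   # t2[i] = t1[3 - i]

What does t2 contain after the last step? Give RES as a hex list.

t0 = [0x1e, 0x42, 0xb2, 0x42]
t1 = [0x1e, 0xb5, 0xb2, 0x1e]
t2 = [0x1e, 0xb2, 0xb5, 0x1e]

RES = [ 0x1e  0xb2  0xb5  0x1e ]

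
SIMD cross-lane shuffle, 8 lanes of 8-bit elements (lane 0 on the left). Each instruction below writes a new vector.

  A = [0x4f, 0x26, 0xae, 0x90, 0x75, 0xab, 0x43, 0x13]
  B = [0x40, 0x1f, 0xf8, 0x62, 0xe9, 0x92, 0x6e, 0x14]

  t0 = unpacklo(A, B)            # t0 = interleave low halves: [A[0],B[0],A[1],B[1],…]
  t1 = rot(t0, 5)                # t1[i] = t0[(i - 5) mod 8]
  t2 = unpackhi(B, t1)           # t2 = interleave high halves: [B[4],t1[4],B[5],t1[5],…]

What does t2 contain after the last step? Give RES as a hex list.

  t0: 4f 40 26 1f ae f8 90 62
  t1: 1f ae f8 90 62 4f 40 26
  t2: e9 62 92 4f 6e 40 14 26

RES = [ 0xe9  0x62  0x92  0x4f  0x6e  0x40  0x14  0x26 ]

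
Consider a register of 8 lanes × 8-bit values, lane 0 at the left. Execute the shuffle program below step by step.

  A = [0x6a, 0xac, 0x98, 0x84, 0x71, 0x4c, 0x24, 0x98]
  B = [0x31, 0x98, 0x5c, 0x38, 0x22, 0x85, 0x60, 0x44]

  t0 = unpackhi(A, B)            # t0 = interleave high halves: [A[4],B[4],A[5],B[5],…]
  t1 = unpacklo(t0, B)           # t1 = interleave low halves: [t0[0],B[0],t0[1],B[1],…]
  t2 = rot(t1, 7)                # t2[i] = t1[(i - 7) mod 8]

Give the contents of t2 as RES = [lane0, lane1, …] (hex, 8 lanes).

  t0: 71 22 4c 85 24 60 98 44
  t1: 71 31 22 98 4c 5c 85 38
  t2: 31 22 98 4c 5c 85 38 71

RES = [0x31, 0x22, 0x98, 0x4c, 0x5c, 0x85, 0x38, 0x71]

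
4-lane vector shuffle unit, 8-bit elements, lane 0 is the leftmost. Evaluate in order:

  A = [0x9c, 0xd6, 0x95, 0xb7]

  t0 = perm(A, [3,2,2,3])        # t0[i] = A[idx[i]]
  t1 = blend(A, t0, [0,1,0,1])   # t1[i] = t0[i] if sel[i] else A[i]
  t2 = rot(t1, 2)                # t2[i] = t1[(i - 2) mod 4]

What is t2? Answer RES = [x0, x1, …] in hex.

→ t0 |b7|95|95|b7|
→ t1 |9c|95|95|b7|
→ t2 |95|b7|9c|95|

RES = [ 0x95  0xb7  0x9c  0x95 ]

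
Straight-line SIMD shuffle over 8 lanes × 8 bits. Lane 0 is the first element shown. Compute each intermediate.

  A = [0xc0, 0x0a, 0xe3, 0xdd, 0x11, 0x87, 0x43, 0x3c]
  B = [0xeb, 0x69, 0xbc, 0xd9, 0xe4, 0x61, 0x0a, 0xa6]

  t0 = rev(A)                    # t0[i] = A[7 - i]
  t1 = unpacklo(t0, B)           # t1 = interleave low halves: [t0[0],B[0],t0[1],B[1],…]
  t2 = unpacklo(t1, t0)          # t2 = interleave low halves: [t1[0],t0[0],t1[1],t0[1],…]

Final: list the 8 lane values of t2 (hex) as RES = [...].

t0 = [0x3c, 0x43, 0x87, 0x11, 0xdd, 0xe3, 0x0a, 0xc0]
t1 = [0x3c, 0xeb, 0x43, 0x69, 0x87, 0xbc, 0x11, 0xd9]
t2 = [0x3c, 0x3c, 0xeb, 0x43, 0x43, 0x87, 0x69, 0x11]

RES = [ 0x3c  0x3c  0xeb  0x43  0x43  0x87  0x69  0x11 ]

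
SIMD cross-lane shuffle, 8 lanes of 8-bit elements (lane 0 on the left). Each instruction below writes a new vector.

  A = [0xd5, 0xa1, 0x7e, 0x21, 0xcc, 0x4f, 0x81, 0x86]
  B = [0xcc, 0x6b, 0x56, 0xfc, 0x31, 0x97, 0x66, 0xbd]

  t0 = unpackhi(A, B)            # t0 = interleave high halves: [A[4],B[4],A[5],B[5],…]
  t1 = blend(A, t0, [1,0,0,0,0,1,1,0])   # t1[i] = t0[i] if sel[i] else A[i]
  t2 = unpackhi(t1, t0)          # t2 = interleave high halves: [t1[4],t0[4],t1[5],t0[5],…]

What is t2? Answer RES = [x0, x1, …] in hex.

t0 = [0xcc, 0x31, 0x4f, 0x97, 0x81, 0x66, 0x86, 0xbd]
t1 = [0xcc, 0xa1, 0x7e, 0x21, 0xcc, 0x66, 0x86, 0x86]
t2 = [0xcc, 0x81, 0x66, 0x66, 0x86, 0x86, 0x86, 0xbd]

RES = [ 0xcc  0x81  0x66  0x66  0x86  0x86  0x86  0xbd ]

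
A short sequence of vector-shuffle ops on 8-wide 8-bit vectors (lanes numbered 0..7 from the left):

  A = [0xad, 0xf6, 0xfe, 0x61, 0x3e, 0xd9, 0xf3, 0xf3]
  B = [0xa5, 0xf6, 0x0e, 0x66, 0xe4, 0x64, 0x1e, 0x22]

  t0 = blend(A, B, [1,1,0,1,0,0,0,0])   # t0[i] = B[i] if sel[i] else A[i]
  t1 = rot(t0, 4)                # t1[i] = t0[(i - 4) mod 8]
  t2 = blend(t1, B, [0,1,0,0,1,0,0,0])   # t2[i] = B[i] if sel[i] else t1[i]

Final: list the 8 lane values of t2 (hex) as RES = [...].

  t0: a5 f6 fe 66 3e d9 f3 f3
  t1: 3e d9 f3 f3 a5 f6 fe 66
  t2: 3e f6 f3 f3 e4 f6 fe 66

RES = [ 0x3e  0xf6  0xf3  0xf3  0xe4  0xf6  0xfe  0x66 ]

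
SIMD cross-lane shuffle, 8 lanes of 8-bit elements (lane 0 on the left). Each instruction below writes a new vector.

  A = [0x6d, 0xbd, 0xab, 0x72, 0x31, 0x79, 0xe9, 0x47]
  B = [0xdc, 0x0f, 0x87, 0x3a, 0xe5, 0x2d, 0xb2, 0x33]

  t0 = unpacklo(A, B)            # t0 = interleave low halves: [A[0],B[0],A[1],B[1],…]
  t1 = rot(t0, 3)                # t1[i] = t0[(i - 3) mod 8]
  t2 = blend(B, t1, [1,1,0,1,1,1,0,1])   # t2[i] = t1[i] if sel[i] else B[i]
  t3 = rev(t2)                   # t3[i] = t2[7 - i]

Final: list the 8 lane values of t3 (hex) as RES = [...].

  t0: 6d dc bd 0f ab 87 72 3a
  t1: 87 72 3a 6d dc bd 0f ab
  t2: 87 72 87 6d dc bd b2 ab
  t3: ab b2 bd dc 6d 87 72 87

RES = [ 0xab  0xb2  0xbd  0xdc  0x6d  0x87  0x72  0x87 ]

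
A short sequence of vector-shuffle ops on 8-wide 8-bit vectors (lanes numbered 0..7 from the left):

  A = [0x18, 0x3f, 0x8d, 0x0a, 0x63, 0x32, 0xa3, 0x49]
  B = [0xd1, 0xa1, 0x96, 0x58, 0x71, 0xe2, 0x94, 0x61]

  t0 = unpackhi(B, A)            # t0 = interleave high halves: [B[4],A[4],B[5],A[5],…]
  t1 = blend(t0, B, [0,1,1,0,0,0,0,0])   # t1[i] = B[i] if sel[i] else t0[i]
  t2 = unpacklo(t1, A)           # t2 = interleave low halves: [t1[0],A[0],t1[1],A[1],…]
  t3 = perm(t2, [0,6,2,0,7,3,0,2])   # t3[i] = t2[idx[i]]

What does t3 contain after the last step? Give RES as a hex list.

RES = [0x71, 0x32, 0xa1, 0x71, 0x0a, 0x3f, 0x71, 0xa1]

  t0: 71 63 e2 32 94 a3 61 49
  t1: 71 a1 96 32 94 a3 61 49
  t2: 71 18 a1 3f 96 8d 32 0a
  t3: 71 32 a1 71 0a 3f 71 a1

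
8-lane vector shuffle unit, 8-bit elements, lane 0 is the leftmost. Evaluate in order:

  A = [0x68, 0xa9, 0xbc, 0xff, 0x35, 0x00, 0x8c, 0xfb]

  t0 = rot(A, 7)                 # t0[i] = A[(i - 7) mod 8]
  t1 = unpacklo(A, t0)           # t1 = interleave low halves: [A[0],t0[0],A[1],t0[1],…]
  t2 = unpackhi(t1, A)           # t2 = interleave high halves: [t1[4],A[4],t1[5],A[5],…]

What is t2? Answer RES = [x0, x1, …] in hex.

→ t0 |a9|bc|ff|35|00|8c|fb|68|
→ t1 |68|a9|a9|bc|bc|ff|ff|35|
→ t2 |bc|35|ff|00|ff|8c|35|fb|

RES = [ 0xbc  0x35  0xff  0x00  0xff  0x8c  0x35  0xfb ]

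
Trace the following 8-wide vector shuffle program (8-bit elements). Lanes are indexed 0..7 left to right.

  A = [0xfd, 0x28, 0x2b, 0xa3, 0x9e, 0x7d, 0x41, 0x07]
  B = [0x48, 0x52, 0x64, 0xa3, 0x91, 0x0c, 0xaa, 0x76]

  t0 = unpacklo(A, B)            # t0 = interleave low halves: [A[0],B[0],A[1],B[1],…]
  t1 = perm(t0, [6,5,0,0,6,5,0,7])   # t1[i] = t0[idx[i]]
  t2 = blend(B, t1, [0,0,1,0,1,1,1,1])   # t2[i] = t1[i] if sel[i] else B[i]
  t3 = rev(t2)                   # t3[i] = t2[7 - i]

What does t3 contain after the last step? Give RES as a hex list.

  t0: fd 48 28 52 2b 64 a3 a3
  t1: a3 64 fd fd a3 64 fd a3
  t2: 48 52 fd a3 a3 64 fd a3
  t3: a3 fd 64 a3 a3 fd 52 48

RES = [0xa3, 0xfd, 0x64, 0xa3, 0xa3, 0xfd, 0x52, 0x48]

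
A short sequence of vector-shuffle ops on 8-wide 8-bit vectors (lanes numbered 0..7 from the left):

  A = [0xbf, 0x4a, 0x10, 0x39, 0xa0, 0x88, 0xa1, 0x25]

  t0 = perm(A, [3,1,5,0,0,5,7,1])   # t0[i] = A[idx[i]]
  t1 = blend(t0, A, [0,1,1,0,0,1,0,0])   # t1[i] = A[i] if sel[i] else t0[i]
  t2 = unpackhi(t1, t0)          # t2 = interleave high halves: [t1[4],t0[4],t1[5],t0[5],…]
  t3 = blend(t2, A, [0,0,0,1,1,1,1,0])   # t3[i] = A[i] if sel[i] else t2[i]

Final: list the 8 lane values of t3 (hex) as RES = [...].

  t0: 39 4a 88 bf bf 88 25 4a
  t1: 39 4a 10 bf bf 88 25 4a
  t2: bf bf 88 88 25 25 4a 4a
  t3: bf bf 88 39 a0 88 a1 4a

RES = [ 0xbf  0xbf  0x88  0x39  0xa0  0x88  0xa1  0x4a ]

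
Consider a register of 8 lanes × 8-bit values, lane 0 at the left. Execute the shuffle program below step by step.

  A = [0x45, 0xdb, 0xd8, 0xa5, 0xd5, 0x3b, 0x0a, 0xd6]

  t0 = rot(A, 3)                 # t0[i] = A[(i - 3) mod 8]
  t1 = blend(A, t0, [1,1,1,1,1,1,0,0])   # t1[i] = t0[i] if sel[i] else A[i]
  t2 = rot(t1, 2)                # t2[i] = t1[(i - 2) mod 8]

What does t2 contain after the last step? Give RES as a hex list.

t0 = [0x3b, 0x0a, 0xd6, 0x45, 0xdb, 0xd8, 0xa5, 0xd5]
t1 = [0x3b, 0x0a, 0xd6, 0x45, 0xdb, 0xd8, 0x0a, 0xd6]
t2 = [0x0a, 0xd6, 0x3b, 0x0a, 0xd6, 0x45, 0xdb, 0xd8]

RES = [ 0x0a  0xd6  0x3b  0x0a  0xd6  0x45  0xdb  0xd8 ]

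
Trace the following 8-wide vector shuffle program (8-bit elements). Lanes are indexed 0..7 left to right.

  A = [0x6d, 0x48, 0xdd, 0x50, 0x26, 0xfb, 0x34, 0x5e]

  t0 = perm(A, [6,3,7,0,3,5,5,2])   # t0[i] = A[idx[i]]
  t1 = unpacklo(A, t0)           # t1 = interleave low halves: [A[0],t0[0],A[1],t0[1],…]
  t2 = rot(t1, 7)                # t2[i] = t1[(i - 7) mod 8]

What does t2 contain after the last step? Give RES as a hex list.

RES = [ 0x34  0x48  0x50  0xdd  0x5e  0x50  0x6d  0x6d ]

t0 = [0x34, 0x50, 0x5e, 0x6d, 0x50, 0xfb, 0xfb, 0xdd]
t1 = [0x6d, 0x34, 0x48, 0x50, 0xdd, 0x5e, 0x50, 0x6d]
t2 = [0x34, 0x48, 0x50, 0xdd, 0x5e, 0x50, 0x6d, 0x6d]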